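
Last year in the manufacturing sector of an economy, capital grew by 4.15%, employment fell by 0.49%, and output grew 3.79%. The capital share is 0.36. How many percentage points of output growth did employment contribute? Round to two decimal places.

-0.31

Labor's share = 1 − 0.36 = 0.64.
Contribution = share × growth = 0.64 × (-0.49) = -0.3136 pp.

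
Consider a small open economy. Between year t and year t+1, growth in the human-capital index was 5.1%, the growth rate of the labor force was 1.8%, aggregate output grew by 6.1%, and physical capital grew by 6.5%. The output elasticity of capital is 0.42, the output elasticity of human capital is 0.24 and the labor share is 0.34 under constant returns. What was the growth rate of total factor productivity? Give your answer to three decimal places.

Labor's share = 1 − 0.42 − 0.24 = 0.34.
Physical capital: 0.42 × 6.5 = 2.73 pp.
The human-capital index: 0.24 × 5.1 = 1.224 pp.
The labor force: 0.34 × 1.8 = 0.612 pp.
TFP growth = 6.1 − 4.566 = 1.534%.

1.534%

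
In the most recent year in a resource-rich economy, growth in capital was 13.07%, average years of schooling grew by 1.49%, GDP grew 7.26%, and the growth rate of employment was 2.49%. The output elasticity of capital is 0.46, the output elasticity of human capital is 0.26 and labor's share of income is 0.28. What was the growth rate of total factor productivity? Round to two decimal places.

0.16%

Labor's share = 1 − 0.46 − 0.26 = 0.28.
Capital: 0.46 × 13.07 = 6.0122 pp.
Average years of schooling: 0.26 × 1.49 = 0.3874 pp.
Employment: 0.28 × 2.49 = 0.6972 pp.
TFP growth = 7.26 − 7.0968 = 0.1632%.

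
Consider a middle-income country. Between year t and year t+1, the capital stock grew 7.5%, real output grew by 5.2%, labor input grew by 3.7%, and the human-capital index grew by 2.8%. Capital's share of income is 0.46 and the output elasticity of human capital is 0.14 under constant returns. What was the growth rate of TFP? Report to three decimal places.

-0.122%

Labor's share = 1 − 0.46 − 0.14 = 0.4.
The capital stock: 0.46 × 7.5 = 3.45 pp.
The human-capital index: 0.14 × 2.8 = 0.392 pp.
Labor input: 0.4 × 3.7 = 1.48 pp.
TFP growth = 5.2 − 5.322 = -0.122%.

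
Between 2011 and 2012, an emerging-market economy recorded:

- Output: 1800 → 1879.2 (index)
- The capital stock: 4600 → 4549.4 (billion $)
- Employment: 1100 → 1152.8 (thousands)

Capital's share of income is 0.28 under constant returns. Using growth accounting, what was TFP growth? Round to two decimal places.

1.25%

Output growth = (1879.2 − 1800) / 1800 = 4.4%.
The capital stock growth = (4549.4 − 4600) / 4600 = -1.1%.
Employment growth = (1152.8 − 1100) / 1100 = 4.8%.
Labor's share = 1 − 0.28 = 0.72.
The capital stock: 0.28 × (-1.1) = -0.308 pp.
Employment: 0.72 × 4.8 = 3.456 pp.
TFP growth = 4.4 − 3.148 = 1.252%.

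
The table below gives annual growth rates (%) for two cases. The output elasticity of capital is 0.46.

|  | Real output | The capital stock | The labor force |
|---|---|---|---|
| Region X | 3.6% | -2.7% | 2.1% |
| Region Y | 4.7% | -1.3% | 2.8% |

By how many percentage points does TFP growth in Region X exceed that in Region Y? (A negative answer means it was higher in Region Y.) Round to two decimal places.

Labor's share = 1 − 0.46 = 0.54.
Region X: TFP = 3.6 + 1.242 − 1.134 = 3.708%.
Region Y: TFP = 4.7 + 0.598 − 1.512 = 3.786%.
Difference = 3.708 − (3.786) = -0.078 pp.

-0.08 percentage points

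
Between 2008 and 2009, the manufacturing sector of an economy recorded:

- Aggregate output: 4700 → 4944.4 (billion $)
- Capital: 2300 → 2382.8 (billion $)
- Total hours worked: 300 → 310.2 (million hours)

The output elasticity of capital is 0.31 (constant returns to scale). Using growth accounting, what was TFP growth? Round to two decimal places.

1.74%

Aggregate output growth = (4944.4 − 4700) / 4700 = 5.2%.
Capital growth = (2382.8 − 2300) / 2300 = 3.6%.
Total hours worked growth = (310.2 − 300) / 300 = 3.4%.
Labor's share = 1 − 0.31 = 0.69.
Capital: 0.31 × 3.6 = 1.116 pp.
Total hours worked: 0.69 × 3.4 = 2.346 pp.
TFP growth = 5.2 − 3.462 = 1.738%.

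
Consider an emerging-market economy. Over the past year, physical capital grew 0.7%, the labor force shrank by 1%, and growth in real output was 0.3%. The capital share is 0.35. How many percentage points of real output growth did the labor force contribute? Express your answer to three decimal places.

Labor's share = 1 − 0.35 = 0.65.
Contribution = share × growth = 0.65 × (-1) = -0.65 pp.

-0.650 percentage points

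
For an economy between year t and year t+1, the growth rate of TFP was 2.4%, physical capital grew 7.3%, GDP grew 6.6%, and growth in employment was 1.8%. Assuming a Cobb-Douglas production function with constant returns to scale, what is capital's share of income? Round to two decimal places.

gY = gA + α·gK + (1−α)·gL, so gY − gA − gL = α(gK − gL).
6.6 − 2.4 − 1.8 = α × (7.3 − 1.8).
2.4 = 5.5 α, so α = 0.4364.

Capital's share of income is 0.44.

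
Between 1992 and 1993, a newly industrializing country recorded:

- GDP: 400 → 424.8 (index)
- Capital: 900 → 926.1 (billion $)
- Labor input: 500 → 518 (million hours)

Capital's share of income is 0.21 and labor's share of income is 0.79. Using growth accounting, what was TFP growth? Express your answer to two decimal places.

2.75%

GDP growth = (424.8 − 400) / 400 = 6.2%.
Capital growth = (926.1 − 900) / 900 = 2.9%.
Labor input growth = (518 − 500) / 500 = 3.6%.
Labor's share = 1 − 0.21 = 0.79.
Capital: 0.21 × 2.9 = 0.609 pp.
Labor input: 0.79 × 3.6 = 2.844 pp.
TFP growth = 6.2 − 3.453 = 2.747%.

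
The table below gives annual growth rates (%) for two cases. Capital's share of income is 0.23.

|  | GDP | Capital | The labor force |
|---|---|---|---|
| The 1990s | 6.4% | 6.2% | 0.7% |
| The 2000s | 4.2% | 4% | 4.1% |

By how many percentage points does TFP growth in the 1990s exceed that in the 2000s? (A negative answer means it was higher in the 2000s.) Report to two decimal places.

Labor's share = 1 − 0.23 = 0.77.
The 1990s: TFP = 6.4 − 1.426 − 0.539 = 4.435%.
The 2000s: TFP = 4.2 − 0.92 − 3.157 = 0.123%.
Difference = 4.435 − (0.123) = 4.312 pp.

4.31 percentage points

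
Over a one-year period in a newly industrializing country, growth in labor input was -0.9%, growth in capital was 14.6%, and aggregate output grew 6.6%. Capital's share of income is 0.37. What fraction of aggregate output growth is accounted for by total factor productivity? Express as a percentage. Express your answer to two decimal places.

Total factor productivity accounted for 26.74% of growth.

Labor's share = 1 − 0.37 = 0.63.
Capital: 0.37 × 14.6 = 5.402 pp.
Labor input: 0.63 × (-0.9) = -0.567 pp.
TFP growth = 6.6 − 4.835 = 1.765%.
TFP share of growth = 1.765 / 6.6 × 100 = 26.7424%.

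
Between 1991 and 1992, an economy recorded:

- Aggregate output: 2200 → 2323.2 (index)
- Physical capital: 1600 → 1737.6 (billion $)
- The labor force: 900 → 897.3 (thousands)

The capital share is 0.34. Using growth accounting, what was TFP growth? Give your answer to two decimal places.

TFP growth was 2.87%.

Aggregate output growth = (2323.2 − 2200) / 2200 = 5.6%.
Physical capital growth = (1737.6 − 1600) / 1600 = 8.6%.
The labor force growth = (897.3 − 900) / 900 = -0.3%.
Labor's share = 1 − 0.34 = 0.66.
Physical capital: 0.34 × 8.6 = 2.924 pp.
The labor force: 0.66 × (-0.3) = -0.198 pp.
TFP growth = 5.6 − 2.726 = 2.874%.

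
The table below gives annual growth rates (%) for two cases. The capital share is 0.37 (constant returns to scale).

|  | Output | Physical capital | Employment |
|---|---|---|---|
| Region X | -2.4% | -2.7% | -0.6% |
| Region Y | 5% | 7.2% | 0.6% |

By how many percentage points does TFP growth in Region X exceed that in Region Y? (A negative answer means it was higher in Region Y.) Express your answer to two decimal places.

-2.98 percentage points

Labor's share = 1 − 0.37 = 0.63.
Region X: TFP = -2.4 + 0.999 + 0.378 = -1.023%.
Region Y: TFP = 5 − 2.664 − 0.378 = 1.958%.
Difference = -1.023 − (1.958) = -2.981 pp.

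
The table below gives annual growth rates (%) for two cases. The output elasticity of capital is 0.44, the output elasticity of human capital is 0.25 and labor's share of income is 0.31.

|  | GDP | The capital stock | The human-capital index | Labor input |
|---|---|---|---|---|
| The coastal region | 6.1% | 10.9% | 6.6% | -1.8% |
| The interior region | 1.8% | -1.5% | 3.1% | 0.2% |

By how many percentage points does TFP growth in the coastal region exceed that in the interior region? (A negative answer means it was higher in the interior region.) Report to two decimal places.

Labor's share = 1 − 0.44 − 0.25 = 0.31.
The coastal region: TFP = 6.1 − 4.796 − 1.65 + 0.558 = 0.212%.
The interior region: TFP = 1.8 + 0.66 − 0.775 − 0.062 = 1.623%.
Difference = 0.212 − (1.623) = -1.411 pp.

-1.41 percentage points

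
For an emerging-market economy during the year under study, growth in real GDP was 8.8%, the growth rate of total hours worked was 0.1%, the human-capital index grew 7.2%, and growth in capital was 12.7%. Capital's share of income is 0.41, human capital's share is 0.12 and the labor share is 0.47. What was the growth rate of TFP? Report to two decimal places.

Labor's share = 1 − 0.41 − 0.12 = 0.47.
Capital: 0.41 × 12.7 = 5.207 pp.
The human-capital index: 0.12 × 7.2 = 0.864 pp.
Total hours worked: 0.47 × 0.1 = 0.047 pp.
TFP growth = 8.8 − 6.118 = 2.682%.

TFP growth was 2.68%.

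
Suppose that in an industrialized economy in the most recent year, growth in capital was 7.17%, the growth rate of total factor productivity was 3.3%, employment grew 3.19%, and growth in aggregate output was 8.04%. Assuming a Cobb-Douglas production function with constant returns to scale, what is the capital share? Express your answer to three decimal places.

gY = gA + α·gK + (1−α)·gL, so gY − gA − gL = α(gK − gL).
8.04 − 3.3 − 3.19 = α × (7.17 − 3.19).
1.55 = 3.98 α, so α = 0.38945.

α = 0.389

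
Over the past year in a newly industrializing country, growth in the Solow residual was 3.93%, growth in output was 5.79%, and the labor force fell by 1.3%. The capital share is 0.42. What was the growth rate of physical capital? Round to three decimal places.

Labor's share = 1 − 0.42 = 0.58.
gY = gA + 0.58×(-1.3) + 0.42×g.
0.42×g = 5.79 − 3.93 + 0.754 = 2.614.
g = 2.614 / 0.42 = 6.22381%.

6.224%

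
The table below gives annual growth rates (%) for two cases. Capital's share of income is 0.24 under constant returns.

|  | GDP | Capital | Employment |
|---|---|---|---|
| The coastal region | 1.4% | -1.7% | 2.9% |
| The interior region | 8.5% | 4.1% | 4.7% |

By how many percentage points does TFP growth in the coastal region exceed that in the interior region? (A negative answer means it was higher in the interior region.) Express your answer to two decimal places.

-4.34 percentage points

Labor's share = 1 − 0.24 = 0.76.
The coastal region: TFP = 1.4 + 0.408 − 2.204 = -0.396%.
The interior region: TFP = 8.5 − 0.984 − 3.572 = 3.944%.
Difference = -0.396 − (3.944) = -4.34 pp.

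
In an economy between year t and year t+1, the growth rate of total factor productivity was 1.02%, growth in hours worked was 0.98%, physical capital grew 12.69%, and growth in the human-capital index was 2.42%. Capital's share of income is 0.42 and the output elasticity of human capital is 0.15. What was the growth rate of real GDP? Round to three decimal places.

Real GDP grew 7.134%.

Labor's share = 1 − 0.42 − 0.15 = 0.43.
Physical capital: 0.42 × 12.69 = 5.3298 pp.
The human-capital index: 0.15 × 2.42 = 0.363 pp.
Hours worked: 0.43 × 0.98 = 0.4214 pp.
Output growth = 1.02 + 6.1142 = 7.1342%.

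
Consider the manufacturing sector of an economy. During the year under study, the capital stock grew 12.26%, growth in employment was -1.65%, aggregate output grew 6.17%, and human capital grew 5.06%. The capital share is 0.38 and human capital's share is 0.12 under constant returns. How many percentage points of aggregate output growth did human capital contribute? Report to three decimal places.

0.607 percentage points

Contribution = share × growth = 0.12 × 5.06 = 0.6072 pp.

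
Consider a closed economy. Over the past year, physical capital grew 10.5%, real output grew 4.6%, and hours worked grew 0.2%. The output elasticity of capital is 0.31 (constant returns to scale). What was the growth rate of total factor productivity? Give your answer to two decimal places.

Labor's share = 1 − 0.31 = 0.69.
Physical capital: 0.31 × 10.5 = 3.255 pp.
Hours worked: 0.69 × 0.2 = 0.138 pp.
TFP growth = 4.6 − 3.393 = 1.207%.

1.21%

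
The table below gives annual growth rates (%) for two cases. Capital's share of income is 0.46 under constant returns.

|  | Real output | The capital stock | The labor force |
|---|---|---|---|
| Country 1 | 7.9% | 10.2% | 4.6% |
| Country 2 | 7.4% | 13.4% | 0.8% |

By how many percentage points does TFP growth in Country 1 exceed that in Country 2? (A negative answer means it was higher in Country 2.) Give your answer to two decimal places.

Labor's share = 1 − 0.46 = 0.54.
Country 1: TFP = 7.9 − 4.692 − 2.484 = 0.724%.
Country 2: TFP = 7.4 − 6.164 − 0.432 = 0.804%.
Difference = 0.724 − (0.804) = -0.08 pp.

-0.08 percentage points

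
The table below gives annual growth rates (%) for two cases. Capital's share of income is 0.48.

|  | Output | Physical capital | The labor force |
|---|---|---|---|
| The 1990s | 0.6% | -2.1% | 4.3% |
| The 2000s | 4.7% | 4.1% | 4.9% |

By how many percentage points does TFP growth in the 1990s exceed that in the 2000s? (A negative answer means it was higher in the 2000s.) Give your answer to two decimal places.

-0.81 percentage points

Labor's share = 1 − 0.48 = 0.52.
The 1990s: TFP = 0.6 + 1.008 − 2.236 = -0.628%.
The 2000s: TFP = 4.7 − 1.968 − 2.548 = 0.184%.
Difference = -0.628 − (0.184) = -0.812 pp.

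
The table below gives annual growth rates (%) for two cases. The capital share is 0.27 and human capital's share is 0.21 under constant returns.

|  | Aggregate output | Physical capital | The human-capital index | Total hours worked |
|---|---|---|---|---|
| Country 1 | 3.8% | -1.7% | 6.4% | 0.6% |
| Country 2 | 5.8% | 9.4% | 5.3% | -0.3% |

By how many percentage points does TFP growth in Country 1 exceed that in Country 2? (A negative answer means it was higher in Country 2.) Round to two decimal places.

Labor's share = 1 − 0.27 − 0.21 = 0.52.
Country 1: TFP = 3.8 + 0.459 − 1.344 − 0.312 = 2.603%.
Country 2: TFP = 5.8 − 2.538 − 1.113 + 0.156 = 2.305%.
Difference = 2.603 − (2.305) = 0.298 pp.

0.30 percentage points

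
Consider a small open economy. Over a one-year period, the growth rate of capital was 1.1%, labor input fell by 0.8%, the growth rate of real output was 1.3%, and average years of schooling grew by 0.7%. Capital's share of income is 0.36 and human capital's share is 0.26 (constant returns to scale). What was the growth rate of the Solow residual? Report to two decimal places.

Labor's share = 1 − 0.36 − 0.26 = 0.38.
Capital: 0.36 × 1.1 = 0.396 pp.
Average years of schooling: 0.26 × 0.7 = 0.182 pp.
Labor input: 0.38 × (-0.8) = -0.304 pp.
TFP growth = 1.3 − 0.274 = 1.026%.

1.03%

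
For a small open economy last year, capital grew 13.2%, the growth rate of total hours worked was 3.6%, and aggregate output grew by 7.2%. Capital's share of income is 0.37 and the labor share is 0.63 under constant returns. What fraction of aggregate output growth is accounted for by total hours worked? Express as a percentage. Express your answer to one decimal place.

31.5%

Labor's share = 1 − 0.37 = 0.63.
Total hours worked contributed 0.63 × 3.6 = 2.268 pp.
Share of growth = 2.268 / 7.2 × 100 = 31.5%.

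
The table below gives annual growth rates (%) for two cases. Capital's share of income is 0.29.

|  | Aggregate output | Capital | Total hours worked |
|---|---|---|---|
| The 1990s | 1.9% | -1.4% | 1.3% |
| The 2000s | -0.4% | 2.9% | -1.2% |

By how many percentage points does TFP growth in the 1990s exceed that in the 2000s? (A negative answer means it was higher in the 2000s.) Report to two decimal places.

Labor's share = 1 − 0.29 = 0.71.
The 1990s: TFP = 1.9 + 0.406 − 0.923 = 1.383%.
The 2000s: TFP = -0.4 − 0.841 + 0.852 = -0.389%.
Difference = 1.383 − (-0.389) = 1.772 pp.

1.77 percentage points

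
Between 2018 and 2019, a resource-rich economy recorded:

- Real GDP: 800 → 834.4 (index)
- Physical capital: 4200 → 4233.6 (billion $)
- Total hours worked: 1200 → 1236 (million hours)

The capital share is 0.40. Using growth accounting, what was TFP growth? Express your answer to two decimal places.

Real GDP growth = (834.4 − 800) / 800 = 4.3%.
Physical capital growth = (4233.6 − 4200) / 4200 = 0.8%.
Total hours worked growth = (1236 − 1200) / 1200 = 3%.
Labor's share = 1 − 0.4 = 0.6.
Physical capital: 0.4 × 0.8 = 0.32 pp.
Total hours worked: 0.6 × 3 = 1.8 pp.
TFP growth = 4.3 − 2.12 = 2.18%.

2.18%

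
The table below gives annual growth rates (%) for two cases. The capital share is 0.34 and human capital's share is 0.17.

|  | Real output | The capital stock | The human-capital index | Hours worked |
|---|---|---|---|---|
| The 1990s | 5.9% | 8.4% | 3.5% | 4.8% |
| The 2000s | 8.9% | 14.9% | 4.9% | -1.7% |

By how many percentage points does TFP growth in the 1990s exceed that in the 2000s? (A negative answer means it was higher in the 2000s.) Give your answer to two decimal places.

Labor's share = 1 − 0.34 − 0.17 = 0.49.
The 1990s: TFP = 5.9 − 2.856 − 0.595 − 2.352 = 0.097%.
The 2000s: TFP = 8.9 − 5.066 − 0.833 + 0.833 = 3.834%.
Difference = 0.097 − (3.834) = -3.737 pp.

-3.74 percentage points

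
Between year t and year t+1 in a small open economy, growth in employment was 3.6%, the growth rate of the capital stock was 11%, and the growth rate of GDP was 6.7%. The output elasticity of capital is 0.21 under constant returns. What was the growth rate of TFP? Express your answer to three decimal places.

Labor's share = 1 − 0.21 = 0.79.
The capital stock: 0.21 × 11 = 2.31 pp.
Employment: 0.79 × 3.6 = 2.844 pp.
TFP growth = 6.7 − 5.154 = 1.546%.

1.546%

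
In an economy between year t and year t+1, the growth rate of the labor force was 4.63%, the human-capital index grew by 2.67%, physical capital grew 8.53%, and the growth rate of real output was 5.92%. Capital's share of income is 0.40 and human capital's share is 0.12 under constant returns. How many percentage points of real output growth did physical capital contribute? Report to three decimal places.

3.412 pp

Contribution = share × growth = 0.4 × 8.53 = 3.412 pp.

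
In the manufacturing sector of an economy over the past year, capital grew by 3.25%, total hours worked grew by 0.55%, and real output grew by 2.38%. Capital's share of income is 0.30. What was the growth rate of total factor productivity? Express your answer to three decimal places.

Labor's share = 1 − 0.3 = 0.7.
Capital: 0.3 × 3.25 = 0.975 pp.
Total hours worked: 0.7 × 0.55 = 0.385 pp.
TFP growth = 2.38 − 1.36 = 1.02%.

Total factor productivity grew 1.020%.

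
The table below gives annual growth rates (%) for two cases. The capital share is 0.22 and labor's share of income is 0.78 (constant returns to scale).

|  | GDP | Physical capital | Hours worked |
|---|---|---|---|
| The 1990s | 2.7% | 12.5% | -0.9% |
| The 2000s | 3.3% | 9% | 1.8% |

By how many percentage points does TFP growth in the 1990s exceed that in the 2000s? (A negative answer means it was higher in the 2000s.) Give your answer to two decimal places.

0.74 percentage points

Labor's share = 1 − 0.22 = 0.78.
The 1990s: TFP = 2.7 − 2.75 + 0.702 = 0.652%.
The 2000s: TFP = 3.3 − 1.98 − 1.404 = -0.084%.
Difference = 0.652 − (-0.084) = 0.736 pp.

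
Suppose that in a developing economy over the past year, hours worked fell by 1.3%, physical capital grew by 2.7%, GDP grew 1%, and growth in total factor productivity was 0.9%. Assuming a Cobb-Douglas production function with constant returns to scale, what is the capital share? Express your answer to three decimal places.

The capital share is 0.350.

gY = gA + α·gK + (1−α)·gL, so gY − gA − gL = α(gK − gL).
1 − 0.9 + 1.3 = α × (2.7 − (-1.3)).
1.4 = 4 α, so α = 0.35.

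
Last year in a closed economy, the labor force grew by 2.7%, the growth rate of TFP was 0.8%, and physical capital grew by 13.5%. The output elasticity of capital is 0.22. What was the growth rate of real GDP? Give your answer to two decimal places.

Real GDP growth was 5.88%.

Labor's share = 1 − 0.22 = 0.78.
Physical capital: 0.22 × 13.5 = 2.97 pp.
The labor force: 0.78 × 2.7 = 2.106 pp.
Output growth = 0.8 + 5.076 = 5.876%.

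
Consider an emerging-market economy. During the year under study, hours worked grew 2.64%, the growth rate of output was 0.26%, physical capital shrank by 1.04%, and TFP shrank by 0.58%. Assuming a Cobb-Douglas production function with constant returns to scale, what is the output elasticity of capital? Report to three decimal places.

α = 0.489

gY = gA + α·gK + (1−α)·gL, so gY − gA − gL = α(gK − gL).
0.26 + 0.58 − 2.64 = α × (-1.04 − 2.64).
-1.8 = -3.68 α, so α = 0.48913.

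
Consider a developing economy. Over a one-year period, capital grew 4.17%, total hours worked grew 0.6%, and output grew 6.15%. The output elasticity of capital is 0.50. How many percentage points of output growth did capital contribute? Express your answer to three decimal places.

Contribution = share × growth = 0.5 × 4.17 = 2.085 pp.

2.085 percentage points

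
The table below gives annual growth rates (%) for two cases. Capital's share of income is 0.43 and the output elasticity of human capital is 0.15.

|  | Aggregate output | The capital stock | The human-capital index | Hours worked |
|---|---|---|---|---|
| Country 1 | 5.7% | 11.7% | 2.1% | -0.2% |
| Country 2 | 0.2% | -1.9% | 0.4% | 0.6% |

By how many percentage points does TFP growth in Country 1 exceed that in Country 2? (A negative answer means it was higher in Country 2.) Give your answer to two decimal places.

Labor's share = 1 − 0.43 − 0.15 = 0.42.
Country 1: TFP = 5.7 − 5.031 − 0.315 + 0.084 = 0.438%.
Country 2: TFP = 0.2 + 0.817 − 0.06 − 0.252 = 0.705%.
Difference = 0.438 − (0.705) = -0.267 pp.

-0.27 percentage points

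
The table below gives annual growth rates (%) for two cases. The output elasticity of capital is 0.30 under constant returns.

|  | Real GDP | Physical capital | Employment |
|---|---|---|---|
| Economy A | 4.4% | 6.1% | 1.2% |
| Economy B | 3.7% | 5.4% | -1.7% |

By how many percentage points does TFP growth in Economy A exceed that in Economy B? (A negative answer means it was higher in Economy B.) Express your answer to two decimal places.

Labor's share = 1 − 0.3 = 0.7.
Economy A: TFP = 4.4 − 1.83 − 0.84 = 1.73%.
Economy B: TFP = 3.7 − 1.62 + 1.19 = 3.27%.
Difference = 1.73 − (3.27) = -1.54 pp.

-1.54 percentage points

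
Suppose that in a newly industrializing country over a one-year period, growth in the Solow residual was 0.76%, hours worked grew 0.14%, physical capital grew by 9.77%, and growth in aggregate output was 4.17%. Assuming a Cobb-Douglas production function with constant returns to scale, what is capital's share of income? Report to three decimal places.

gY = gA + α·gK + (1−α)·gL, so gY − gA − gL = α(gK − gL).
4.17 − 0.76 − 0.14 = α × (9.77 − 0.14).
3.27 = 9.63 α, so α = 0.33956.

Capital's share of income is 0.340.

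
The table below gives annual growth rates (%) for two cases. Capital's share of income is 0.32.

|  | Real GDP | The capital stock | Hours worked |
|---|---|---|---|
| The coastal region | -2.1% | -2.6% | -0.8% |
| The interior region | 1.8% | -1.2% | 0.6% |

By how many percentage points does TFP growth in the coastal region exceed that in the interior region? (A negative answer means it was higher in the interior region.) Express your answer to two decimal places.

-2.50 percentage points

Labor's share = 1 − 0.32 = 0.68.
The coastal region: TFP = -2.1 + 0.832 + 0.544 = -0.724%.
The interior region: TFP = 1.8 + 0.384 − 0.408 = 1.776%.
Difference = -0.724 − (1.776) = -2.5 pp.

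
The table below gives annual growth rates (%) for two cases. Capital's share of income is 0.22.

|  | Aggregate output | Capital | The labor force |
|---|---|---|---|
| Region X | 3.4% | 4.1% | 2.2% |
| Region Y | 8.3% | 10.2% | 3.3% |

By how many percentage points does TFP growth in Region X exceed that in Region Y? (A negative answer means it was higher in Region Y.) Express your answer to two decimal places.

-2.70 percentage points

Labor's share = 1 − 0.22 = 0.78.
Region X: TFP = 3.4 − 0.902 − 1.716 = 0.782%.
Region Y: TFP = 8.3 − 2.244 − 2.574 = 3.482%.
Difference = 0.782 − (3.482) = -2.7 pp.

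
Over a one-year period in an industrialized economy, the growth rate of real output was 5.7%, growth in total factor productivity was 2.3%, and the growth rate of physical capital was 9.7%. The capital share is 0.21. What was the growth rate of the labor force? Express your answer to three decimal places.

Labor's share = 1 − 0.21 = 0.79.
gY = gA + 0.21×9.7 + 0.79×g.
0.79×g = 5.7 − 2.3 − 2.037 = 1.363.
g = 1.363 / 0.79 = 1.72532%.

The labor force growth was 1.725%.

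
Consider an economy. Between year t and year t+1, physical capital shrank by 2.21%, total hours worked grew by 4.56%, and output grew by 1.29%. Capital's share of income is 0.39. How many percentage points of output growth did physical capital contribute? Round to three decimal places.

Contribution = share × growth = 0.39 × (-2.21) = -0.8619 pp.

-0.862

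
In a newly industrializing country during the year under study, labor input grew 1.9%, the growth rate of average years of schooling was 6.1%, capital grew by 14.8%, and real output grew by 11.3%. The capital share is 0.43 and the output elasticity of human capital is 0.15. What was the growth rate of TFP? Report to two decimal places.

3.22%

Labor's share = 1 − 0.43 − 0.15 = 0.42.
Capital: 0.43 × 14.8 = 6.364 pp.
Average years of schooling: 0.15 × 6.1 = 0.915 pp.
Labor input: 0.42 × 1.9 = 0.798 pp.
TFP growth = 11.3 − 8.077 = 3.223%.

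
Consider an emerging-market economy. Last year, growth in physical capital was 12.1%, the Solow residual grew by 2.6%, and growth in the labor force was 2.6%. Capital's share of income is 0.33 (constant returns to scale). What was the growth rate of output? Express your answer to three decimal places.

8.335%

Labor's share = 1 − 0.33 = 0.67.
Physical capital: 0.33 × 12.1 = 3.993 pp.
The labor force: 0.67 × 2.6 = 1.742 pp.
Output growth = 2.6 + 5.735 = 8.335%.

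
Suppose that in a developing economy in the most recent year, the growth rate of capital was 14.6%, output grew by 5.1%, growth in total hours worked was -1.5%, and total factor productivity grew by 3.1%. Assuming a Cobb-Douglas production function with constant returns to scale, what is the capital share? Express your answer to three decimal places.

α = 0.217

gY = gA + α·gK + (1−α)·gL, so gY − gA − gL = α(gK − gL).
5.1 − 3.1 + 1.5 = α × (14.6 − (-1.5)).
3.5 = 16.1 α, so α = 0.21739.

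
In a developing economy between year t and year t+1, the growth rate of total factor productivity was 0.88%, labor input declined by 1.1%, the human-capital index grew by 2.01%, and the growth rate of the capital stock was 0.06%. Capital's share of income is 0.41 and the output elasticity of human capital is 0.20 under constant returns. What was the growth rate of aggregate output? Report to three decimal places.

Labor's share = 1 − 0.41 − 0.2 = 0.39.
The capital stock: 0.41 × 0.06 = 0.0246 pp.
The human-capital index: 0.2 × 2.01 = 0.402 pp.
Labor input: 0.39 × (-1.1) = -0.429 pp.
Output growth = 0.88 + (-0.0024) = 0.8776%.

Aggregate output growth was 0.878%.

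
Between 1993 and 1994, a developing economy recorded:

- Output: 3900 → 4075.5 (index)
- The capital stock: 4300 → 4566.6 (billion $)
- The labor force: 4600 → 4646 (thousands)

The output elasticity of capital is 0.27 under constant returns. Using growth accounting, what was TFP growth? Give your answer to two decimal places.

Output growth = (4075.5 − 3900) / 3900 = 4.5%.
The capital stock growth = (4566.6 − 4300) / 4300 = 6.2%.
The labor force growth = (4646 − 4600) / 4600 = 1%.
Labor's share = 1 − 0.27 = 0.73.
The capital stock: 0.27 × 6.2 = 1.674 pp.
The labor force: 0.73 × 1 = 0.73 pp.
TFP growth = 4.5 − 2.404 = 2.096%.

2.10%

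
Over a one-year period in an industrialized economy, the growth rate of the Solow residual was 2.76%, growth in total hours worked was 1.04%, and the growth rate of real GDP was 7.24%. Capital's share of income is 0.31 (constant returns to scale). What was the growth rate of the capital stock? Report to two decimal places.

12.14%

Labor's share = 1 − 0.31 = 0.69.
gY = gA + 0.69×1.04 + 0.31×g.
0.31×g = 7.24 − 2.76 − 0.7176 = 3.7624.
g = 3.7624 / 0.31 = 12.1368%.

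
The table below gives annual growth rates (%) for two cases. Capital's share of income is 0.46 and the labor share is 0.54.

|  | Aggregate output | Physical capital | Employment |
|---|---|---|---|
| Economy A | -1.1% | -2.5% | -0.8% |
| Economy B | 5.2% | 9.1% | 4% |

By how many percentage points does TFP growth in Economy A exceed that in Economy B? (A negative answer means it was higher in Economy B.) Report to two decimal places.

1.63 percentage points

Labor's share = 1 − 0.46 = 0.54.
Economy A: TFP = -1.1 + 1.15 + 0.432 = 0.482%.
Economy B: TFP = 5.2 − 4.186 − 2.16 = -1.146%.
Difference = 0.482 − (-1.146) = 1.628 pp.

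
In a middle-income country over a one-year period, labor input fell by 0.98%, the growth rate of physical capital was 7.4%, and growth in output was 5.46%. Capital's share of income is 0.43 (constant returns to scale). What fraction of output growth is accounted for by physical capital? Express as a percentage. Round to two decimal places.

58.28%

Physical capital contributed 0.43 × 7.4 = 3.182 pp.
Share of growth = 3.182 / 5.46 × 100 = 58.2784%.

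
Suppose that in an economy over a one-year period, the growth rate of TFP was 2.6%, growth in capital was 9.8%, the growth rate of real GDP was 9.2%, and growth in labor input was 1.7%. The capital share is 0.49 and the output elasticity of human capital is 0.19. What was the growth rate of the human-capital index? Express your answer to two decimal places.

Labor's share = 1 − 0.49 − 0.19 = 0.32.
gY = gA + 0.49×9.8 + 0.32×1.7 + 0.19×g.
0.19×g = 9.2 − 2.6 − 5.346 = 1.254.
g = 1.254 / 0.19 = 6.6%.

The human-capital index grew 6.60%.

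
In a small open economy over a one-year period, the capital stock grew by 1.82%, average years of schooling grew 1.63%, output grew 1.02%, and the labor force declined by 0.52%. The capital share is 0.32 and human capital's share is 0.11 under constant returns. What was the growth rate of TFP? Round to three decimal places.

0.555%

Labor's share = 1 − 0.32 − 0.11 = 0.57.
The capital stock: 0.32 × 1.82 = 0.5824 pp.
Average years of schooling: 0.11 × 1.63 = 0.1793 pp.
The labor force: 0.57 × (-0.52) = -0.2964 pp.
TFP growth = 1.02 − 0.4653 = 0.5547%.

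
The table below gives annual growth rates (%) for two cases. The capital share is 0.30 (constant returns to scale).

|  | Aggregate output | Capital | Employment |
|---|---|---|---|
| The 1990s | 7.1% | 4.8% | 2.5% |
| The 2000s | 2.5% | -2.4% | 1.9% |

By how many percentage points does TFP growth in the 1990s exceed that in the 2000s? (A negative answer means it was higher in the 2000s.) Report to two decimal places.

Labor's share = 1 − 0.3 = 0.7.
The 1990s: TFP = 7.1 − 1.44 − 1.75 = 3.91%.
The 2000s: TFP = 2.5 + 0.72 − 1.33 = 1.89%.
Difference = 3.91 − (1.89) = 2.02 pp.

2.02 percentage points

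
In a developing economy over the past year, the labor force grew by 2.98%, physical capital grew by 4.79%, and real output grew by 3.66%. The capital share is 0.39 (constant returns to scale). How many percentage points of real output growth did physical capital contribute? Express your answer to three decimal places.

Contribution = share × growth = 0.39 × 4.79 = 1.8681 pp.

1.868 pp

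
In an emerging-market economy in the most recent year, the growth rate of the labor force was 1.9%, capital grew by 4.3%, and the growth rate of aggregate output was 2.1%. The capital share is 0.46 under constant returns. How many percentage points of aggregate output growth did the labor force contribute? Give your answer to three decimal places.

Labor's share = 1 − 0.46 = 0.54.
Contribution = share × growth = 0.54 × 1.9 = 1.026 pp.

1.026 percentage points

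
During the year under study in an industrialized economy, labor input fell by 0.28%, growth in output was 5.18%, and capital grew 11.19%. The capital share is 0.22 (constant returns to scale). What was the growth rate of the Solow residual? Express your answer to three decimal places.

Labor's share = 1 − 0.22 = 0.78.
Capital: 0.22 × 11.19 = 2.4618 pp.
Labor input: 0.78 × (-0.28) = -0.2184 pp.
TFP growth = 5.18 − 2.2434 = 2.9366%.

2.937%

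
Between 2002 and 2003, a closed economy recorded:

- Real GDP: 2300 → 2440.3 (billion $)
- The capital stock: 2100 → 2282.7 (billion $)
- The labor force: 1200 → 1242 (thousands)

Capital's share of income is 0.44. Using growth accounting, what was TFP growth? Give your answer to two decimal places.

0.31%

Real GDP growth = (2440.3 − 2300) / 2300 = 6.1%.
The capital stock growth = (2282.7 − 2100) / 2100 = 8.7%.
The labor force growth = (1242 − 1200) / 1200 = 3.5%.
Labor's share = 1 − 0.44 = 0.56.
The capital stock: 0.44 × 8.7 = 3.828 pp.
The labor force: 0.56 × 3.5 = 1.96 pp.
TFP growth = 6.1 − 5.788 = 0.312%.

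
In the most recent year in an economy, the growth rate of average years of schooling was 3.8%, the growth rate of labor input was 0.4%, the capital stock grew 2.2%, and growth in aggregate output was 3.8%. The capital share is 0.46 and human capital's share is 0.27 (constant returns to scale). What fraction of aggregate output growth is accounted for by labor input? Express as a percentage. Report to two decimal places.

Labor's share = 1 − 0.46 − 0.27 = 0.27.
Labor input contributed 0.27 × 0.4 = 0.108 pp.
Share of growth = 0.108 / 3.8 × 100 = 2.8421%.

Labor input accounted for 2.84% of growth.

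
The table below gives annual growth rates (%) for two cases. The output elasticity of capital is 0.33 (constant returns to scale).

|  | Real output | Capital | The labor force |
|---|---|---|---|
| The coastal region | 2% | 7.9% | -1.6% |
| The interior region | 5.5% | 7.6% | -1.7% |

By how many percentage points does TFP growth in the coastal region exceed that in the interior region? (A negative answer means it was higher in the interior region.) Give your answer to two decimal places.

-3.67 percentage points

Labor's share = 1 − 0.33 = 0.67.
The coastal region: TFP = 2 − 2.607 + 1.072 = 0.465%.
The interior region: TFP = 5.5 − 2.508 + 1.139 = 4.131%.
Difference = 0.465 − (4.131) = -3.666 pp.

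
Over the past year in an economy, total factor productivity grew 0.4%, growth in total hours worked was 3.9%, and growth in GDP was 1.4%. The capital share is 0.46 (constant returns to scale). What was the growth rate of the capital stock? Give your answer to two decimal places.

Labor's share = 1 − 0.46 = 0.54.
gY = gA + 0.54×3.9 + 0.46×g.
0.46×g = 1.4 − 0.4 − 2.106 = -1.106.
g = -1.106 / 0.46 = -2.4043%.

-2.40%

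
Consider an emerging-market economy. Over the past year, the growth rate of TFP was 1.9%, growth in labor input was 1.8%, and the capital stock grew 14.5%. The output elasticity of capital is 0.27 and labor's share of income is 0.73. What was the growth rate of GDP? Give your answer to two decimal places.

7.13%

Labor's share = 1 − 0.27 = 0.73.
The capital stock: 0.27 × 14.5 = 3.915 pp.
Labor input: 0.73 × 1.8 = 1.314 pp.
Output growth = 1.9 + 5.229 = 7.129%.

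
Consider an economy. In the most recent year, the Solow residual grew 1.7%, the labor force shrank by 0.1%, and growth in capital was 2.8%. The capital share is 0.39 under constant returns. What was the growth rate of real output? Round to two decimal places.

Real output growth was 2.73%.

Labor's share = 1 − 0.39 = 0.61.
Capital: 0.39 × 2.8 = 1.092 pp.
The labor force: 0.61 × (-0.1) = -0.061 pp.
Output growth = 1.7 + 1.031 = 2.731%.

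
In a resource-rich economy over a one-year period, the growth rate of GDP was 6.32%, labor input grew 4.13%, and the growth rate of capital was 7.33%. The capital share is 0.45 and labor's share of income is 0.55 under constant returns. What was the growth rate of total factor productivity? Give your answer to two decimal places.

Labor's share = 1 − 0.45 = 0.55.
Capital: 0.45 × 7.33 = 3.2985 pp.
Labor input: 0.55 × 4.13 = 2.2715 pp.
TFP growth = 6.32 − 5.57 = 0.75%.

0.75%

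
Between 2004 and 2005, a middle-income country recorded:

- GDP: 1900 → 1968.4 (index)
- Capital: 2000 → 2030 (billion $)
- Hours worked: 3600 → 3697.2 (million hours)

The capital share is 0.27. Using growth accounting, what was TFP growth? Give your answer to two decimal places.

1.22%

GDP growth = (1968.4 − 1900) / 1900 = 3.6%.
Capital growth = (2030 − 2000) / 2000 = 1.5%.
Hours worked growth = (3697.2 − 3600) / 3600 = 2.7%.
Labor's share = 1 − 0.27 = 0.73.
Capital: 0.27 × 1.5 = 0.405 pp.
Hours worked: 0.73 × 2.7 = 1.971 pp.
TFP growth = 3.6 − 2.376 = 1.224%.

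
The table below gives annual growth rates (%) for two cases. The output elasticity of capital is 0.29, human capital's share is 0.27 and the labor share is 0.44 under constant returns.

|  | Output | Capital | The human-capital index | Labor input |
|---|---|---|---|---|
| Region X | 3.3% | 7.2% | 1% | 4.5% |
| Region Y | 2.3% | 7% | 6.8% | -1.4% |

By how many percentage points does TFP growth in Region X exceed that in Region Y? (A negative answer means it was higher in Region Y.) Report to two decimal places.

-0.09 percentage points

Labor's share = 1 − 0.29 − 0.27 = 0.44.
Region X: TFP = 3.3 − 2.088 − 0.27 − 1.98 = -1.038%.
Region Y: TFP = 2.3 − 2.03 − 1.836 + 0.616 = -0.95%.
Difference = -1.038 − (-0.95) = -0.088 pp.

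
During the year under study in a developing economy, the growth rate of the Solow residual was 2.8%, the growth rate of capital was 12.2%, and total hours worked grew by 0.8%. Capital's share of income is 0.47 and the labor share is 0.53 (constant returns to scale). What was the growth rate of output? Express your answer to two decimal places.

8.96%

Labor's share = 1 − 0.47 = 0.53.
Capital: 0.47 × 12.2 = 5.734 pp.
Total hours worked: 0.53 × 0.8 = 0.424 pp.
Output growth = 2.8 + 6.158 = 8.958%.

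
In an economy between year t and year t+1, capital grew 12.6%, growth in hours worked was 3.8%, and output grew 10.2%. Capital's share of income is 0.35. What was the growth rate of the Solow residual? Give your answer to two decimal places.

3.32%

Labor's share = 1 − 0.35 = 0.65.
Capital: 0.35 × 12.6 = 4.41 pp.
Hours worked: 0.65 × 3.8 = 2.47 pp.
TFP growth = 10.2 − 6.88 = 3.32%.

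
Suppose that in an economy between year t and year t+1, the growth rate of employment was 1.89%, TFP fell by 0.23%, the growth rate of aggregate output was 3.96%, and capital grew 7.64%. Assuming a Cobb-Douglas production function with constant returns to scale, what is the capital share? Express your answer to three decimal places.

gY = gA + α·gK + (1−α)·gL, so gY − gA − gL = α(gK − gL).
3.96 + 0.23 − 1.89 = α × (7.64 − 1.89).
2.3 = 5.75 α, so α = 0.4.

α = 0.400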